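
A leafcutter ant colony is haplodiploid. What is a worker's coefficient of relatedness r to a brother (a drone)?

0.25

Her haploid brother carries none of their father's genes and a random half of their mother's genome; that half matches the maternal half of her own genome with probability 1/2: r = 1/2 · 1/2 = 1/4.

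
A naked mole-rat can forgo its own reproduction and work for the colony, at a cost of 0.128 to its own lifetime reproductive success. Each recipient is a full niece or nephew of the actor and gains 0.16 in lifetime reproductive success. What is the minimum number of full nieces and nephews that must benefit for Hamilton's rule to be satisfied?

4

r to a full niece or nephew = 0.25 (full aunt/uncle↔niece/nephew: two paths of length 3 through the shared grandparent pair: r = 2·(1/2)^3 = 1/4).
Hamilton's rule: n·r·B > C  ⇒  n > C/(r·B) = 0.128/(0.25·0.16) = 3.2.
The smallest integer exceeding 3.2 is 4.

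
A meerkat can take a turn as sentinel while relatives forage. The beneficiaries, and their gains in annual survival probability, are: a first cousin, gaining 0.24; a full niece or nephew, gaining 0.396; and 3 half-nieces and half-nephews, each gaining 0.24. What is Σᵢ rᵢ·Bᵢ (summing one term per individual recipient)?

0.219

r to a first cousin = 0.125 (first cousins share one grandparent pair — two paths of length 4: r = 2·(1/2)^4 = 1/8).
r to a full niece or nephew = 1/4 (full aunt/uncle↔niece/nephew: two paths of length 3 through the shared grandparent pair: r = 2·(1/2)^3 = 1/4).
r to a half-niece or half-nephew = 0.125 (half-aunt/uncle↔niece/nephew: one path of length 3: r = (1/2)^3 = 1/8).
Summing one r·B term per recipient: 1·0.125·0.24 + 1·0.25·0.396 + 3·0.125·0.24 = 0.219.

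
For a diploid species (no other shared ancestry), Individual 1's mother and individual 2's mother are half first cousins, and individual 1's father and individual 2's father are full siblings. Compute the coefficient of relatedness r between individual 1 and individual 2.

With two independent routes of shared ancestry, r is the sum of the two contributions.
Individual 1 and individual 2 are related in two ways: half second cousins through their mothers (r = 1/64) and first cousins through their fathers (r = 1/8).
r = 1/64 + 1/8 = 0.140625.

0.140625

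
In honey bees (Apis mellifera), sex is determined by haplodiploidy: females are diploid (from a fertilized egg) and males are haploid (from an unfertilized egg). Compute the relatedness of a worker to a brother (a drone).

Her haploid brother carries none of their father's genes and a random half of their mother's genome; that half matches the maternal half of her own genome with probability 1/2: r = 1/2 · 1/2 = 1/4.

0.25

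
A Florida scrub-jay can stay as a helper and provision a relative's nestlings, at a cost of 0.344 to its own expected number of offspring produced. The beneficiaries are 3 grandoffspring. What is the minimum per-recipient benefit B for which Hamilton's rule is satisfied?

0.4587

r to a grandoffspring = 1/4 (two parent–offspring links: r = (1/2)^2 = 1/4).
Hamilton's rule with n recipients of equal r: n·r·B > C, so B > C/(n·r) = 0.344/(3·0.25) = 0.4587.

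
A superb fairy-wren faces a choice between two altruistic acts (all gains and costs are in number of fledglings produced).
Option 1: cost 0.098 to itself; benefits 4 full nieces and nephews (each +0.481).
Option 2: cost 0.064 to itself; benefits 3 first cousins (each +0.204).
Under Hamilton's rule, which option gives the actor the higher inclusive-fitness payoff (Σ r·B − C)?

Option 1: r to a full niece or nephew = 0.25.
Option 1: Σ r·B − C = (4·0.25·0.481) − 0.098 = 0.383.
Option 2: r to a first cousin = 0.125.
Option 2: Σ r·B − C = (3·0.125·0.204) − 0.064 = 0.0125.
Option 1 has the higher net inclusive-fitness payoff.

Option 1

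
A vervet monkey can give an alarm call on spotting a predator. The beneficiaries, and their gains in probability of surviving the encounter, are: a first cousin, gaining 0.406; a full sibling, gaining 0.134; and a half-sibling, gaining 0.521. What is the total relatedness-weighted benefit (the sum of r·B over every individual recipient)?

r to a first cousin = 1/8 (first cousins share one grandparent pair — two paths of length 4: r = 2·(1/2)^4 = 1/8).
r to a full sibling = 1/2 (full sibs share both parents — two paths of length 2: r = 2·(1/2)^2 = 1/2).
r to a half-sibling = 1/4 (half-sibs share one parent — one path of length 2: r = (1/2)^2 = 1/4).
Summing one r·B term per recipient: 1·0.125·0.406 + 1·0.5·0.134 + 1·0.25·0.521 = 0.248.

0.248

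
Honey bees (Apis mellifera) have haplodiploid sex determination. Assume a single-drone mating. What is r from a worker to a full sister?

Haplodiploid full sisters inherit their father's entire haploid genome identically (contributing 1/2) and on average half of their mother's contribution (1/2 · 1/2 = 1/4); r = 1/2 + 1/4 = 3/4.

0.75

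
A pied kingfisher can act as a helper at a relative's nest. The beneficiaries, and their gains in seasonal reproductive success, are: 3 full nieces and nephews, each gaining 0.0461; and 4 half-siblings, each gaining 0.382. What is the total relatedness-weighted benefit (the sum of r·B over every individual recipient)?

r to a full niece or nephew = 1/4 (full aunt/uncle↔niece/nephew: two paths of length 3 through the shared grandparent pair: r = 2·(1/2)^3 = 1/4).
r to a half-sibling = 1/4 (half-sibs share one parent — one path of length 2: r = (1/2)^2 = 1/4).
Summing one r·B term per recipient: 3·0.25·0.0461 + 4·0.25·0.382 = 0.416575.

0.416575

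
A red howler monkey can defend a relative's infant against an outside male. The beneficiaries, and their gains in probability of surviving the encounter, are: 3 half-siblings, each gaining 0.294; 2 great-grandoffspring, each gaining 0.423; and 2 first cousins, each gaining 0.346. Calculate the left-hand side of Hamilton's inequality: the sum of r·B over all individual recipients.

r to a half-sibling = 1/4 (half-sibs share one parent — one path of length 2: r = (1/2)^2 = 1/4).
r to a great-grandoffspring = 0.125 (three parent–offspring links: r = (1/2)^3 = 1/8).
r to a first cousin = 1/8 (first cousins share one grandparent pair — two paths of length 4: r = 2·(1/2)^4 = 1/8).
Summing one r·B term per recipient: 3·0.25·0.294 + 2·0.125·0.423 + 2·0.125·0.346 = 0.41275.

0.41275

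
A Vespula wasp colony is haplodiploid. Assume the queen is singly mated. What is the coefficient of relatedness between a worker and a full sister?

0.75

Haplodiploid full sisters inherit their father's entire haploid genome identically (contributing 1/2) and on average half of their mother's contribution (1/2 · 1/2 = 1/4); r = 1/2 + 1/4 = 3/4.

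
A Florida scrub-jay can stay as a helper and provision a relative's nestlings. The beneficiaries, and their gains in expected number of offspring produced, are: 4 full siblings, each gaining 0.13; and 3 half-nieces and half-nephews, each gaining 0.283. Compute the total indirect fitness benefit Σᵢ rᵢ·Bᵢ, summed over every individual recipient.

0.366125

r to a full sibling = 1/2 (full sibs share both parents — two paths of length 2: r = 2·(1/2)^2 = 1/2).
r to a half-niece or half-nephew = 0.125 (half-aunt/uncle↔niece/nephew: one path of length 3: r = (1/2)^3 = 1/8).
Summing one r·B term per recipient: 4·0.5·0.13 + 3·0.125·0.283 = 0.366125.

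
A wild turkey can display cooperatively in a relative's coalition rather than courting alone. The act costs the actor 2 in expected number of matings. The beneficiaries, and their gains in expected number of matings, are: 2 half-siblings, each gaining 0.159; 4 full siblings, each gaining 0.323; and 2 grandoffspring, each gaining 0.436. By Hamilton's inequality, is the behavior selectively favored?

Hamilton's rule: the trait is favored when the sum of r·B over every recipient exceeds the actor's cost C.
r to a half-sibling = 1/4 (half-sibs share one parent — one path of length 2: r = (1/2)^2 = 1/4).
r to a full sibling = 1/2 (full sibs share both parents — two paths of length 2: r = 2·(1/2)^2 = 1/2).
r to a grandoffspring = 0.25 (two parent–offspring links: r = (1/2)^2 = 1/4).
Summing one r·B term per recipient: 2·0.25·0.159 + 4·0.5·0.323 + 2·0.25·0.436 = 0.9435.
0.9435 < 2: the indirect benefit is less than the cost.

No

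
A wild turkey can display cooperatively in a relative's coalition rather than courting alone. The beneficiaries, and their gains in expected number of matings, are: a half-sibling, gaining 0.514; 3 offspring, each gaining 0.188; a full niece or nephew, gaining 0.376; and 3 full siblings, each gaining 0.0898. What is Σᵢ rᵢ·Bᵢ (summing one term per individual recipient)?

0.6392

r to a half-sibling = 0.25 (half-sibs share one parent — one path of length 2: r = (1/2)^2 = 1/4).
r to an offspring = 1/2 (one parent–offspring link: r = (1/2)^1 = 1/2).
r to a full niece or nephew = 0.25 (full aunt/uncle↔niece/nephew: two paths of length 3 through the shared grandparent pair: r = 2·(1/2)^3 = 1/4).
r to a full sibling = 0.5 (full sibs share both parents — two paths of length 2: r = 2·(1/2)^2 = 1/2).
Summing one r·B term per recipient: 1·0.25·0.514 + 3·0.5·0.188 + 1·0.25·0.376 + 3·0.5·0.0898 = 0.6392.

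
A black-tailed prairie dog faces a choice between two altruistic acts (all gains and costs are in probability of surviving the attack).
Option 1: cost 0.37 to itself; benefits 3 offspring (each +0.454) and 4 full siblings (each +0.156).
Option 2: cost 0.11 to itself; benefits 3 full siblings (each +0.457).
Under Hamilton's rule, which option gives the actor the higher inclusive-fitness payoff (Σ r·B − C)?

Option 1: r to an offspring = 0.5.
Option 1: r to a full sibling = 0.5.
Option 1: Σ r·B − C = (3·0.5·0.454 + 4·0.5·0.156) − 0.37 = 0.623.
Option 2: r to a full sibling = 0.5.
Option 2: Σ r·B − C = (3·0.5·0.457) − 0.11 = 0.5755.
Option 1 has the higher net inclusive-fitness payoff.

Option 1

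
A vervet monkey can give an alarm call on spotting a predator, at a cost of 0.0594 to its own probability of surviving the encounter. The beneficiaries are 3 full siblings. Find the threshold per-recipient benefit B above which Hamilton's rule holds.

0.0396

r to a full sibling = 1/2 (full sibs share both parents — two paths of length 2: r = 2·(1/2)^2 = 1/2).
Hamilton's rule with n recipients of equal r: n·r·B > C, so B > C/(n·r) = 0.0594/(3·0.5) = 0.0396.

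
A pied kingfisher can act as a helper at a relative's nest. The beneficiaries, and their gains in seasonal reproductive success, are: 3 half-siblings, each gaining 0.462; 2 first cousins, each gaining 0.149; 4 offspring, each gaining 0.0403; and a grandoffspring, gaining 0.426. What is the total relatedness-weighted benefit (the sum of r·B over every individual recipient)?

r to a half-sibling = 1/4 (half-sibs share one parent — one path of length 2: r = (1/2)^2 = 1/4).
r to a first cousin = 1/8 (first cousins share one grandparent pair — two paths of length 4: r = 2·(1/2)^4 = 1/8).
r to an offspring = 1/2 (one parent–offspring link: r = (1/2)^1 = 1/2).
r to a grandoffspring = 1/4 (two parent–offspring links: r = (1/2)^2 = 1/4).
Summing one r·B term per recipient: 3·0.25·0.462 + 2·0.125·0.149 + 4·0.5·0.0403 + 1·0.25·0.426 = 0.57085.

0.57085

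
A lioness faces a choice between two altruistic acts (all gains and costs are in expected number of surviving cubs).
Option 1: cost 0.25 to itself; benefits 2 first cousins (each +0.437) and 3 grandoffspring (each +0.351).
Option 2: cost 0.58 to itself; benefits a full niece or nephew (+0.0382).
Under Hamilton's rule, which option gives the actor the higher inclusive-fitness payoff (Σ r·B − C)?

Option 1

Option 1: r to a first cousin = 0.125.
Option 1: r to a grandoffspring = 0.25.
Option 1: Σ r·B − C = (2·0.125·0.437 + 3·0.25·0.351) − 0.25 = 0.1225.
Option 2: r to a full niece or nephew = 0.25.
Option 2: Σ r·B − C = (1·0.25·0.0382) − 0.58 = -0.57045.
Option 1 has the higher net inclusive-fitness payoff.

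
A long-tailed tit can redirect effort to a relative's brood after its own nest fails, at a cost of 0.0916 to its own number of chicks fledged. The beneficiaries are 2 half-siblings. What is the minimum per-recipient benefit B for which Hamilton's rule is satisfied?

0.1832

r to a half-sibling = 0.25 (half-sibs share one parent — one path of length 2: r = (1/2)^2 = 1/4).
Hamilton's rule with n recipients of equal r: n·r·B > C, so B > C/(n·r) = 0.0916/(2·0.25) = 0.1832.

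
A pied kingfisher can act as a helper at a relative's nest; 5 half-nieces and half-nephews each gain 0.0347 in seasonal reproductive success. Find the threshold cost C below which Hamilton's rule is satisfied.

r to a half-niece or half-nephew = 1/8 (half-aunt/uncle↔niece/nephew: one path of length 3: r = (1/2)^3 = 1/8).
Hamilton's rule: n·r·B > C, so the trait is favored while C < n·r·B = 5·0.125·0.0347 = 0.0216875.

0.0216875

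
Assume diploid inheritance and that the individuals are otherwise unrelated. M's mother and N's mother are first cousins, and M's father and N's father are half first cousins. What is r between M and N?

0.046875

With two independent routes of shared ancestry, r is the sum of the two contributions.
M and N are related in two ways: second cousins through their mothers (r = 1/32) and half second cousins through their fathers (r = 1/64).
r = 1/32 + 1/64 = 3/64 = 0.046875.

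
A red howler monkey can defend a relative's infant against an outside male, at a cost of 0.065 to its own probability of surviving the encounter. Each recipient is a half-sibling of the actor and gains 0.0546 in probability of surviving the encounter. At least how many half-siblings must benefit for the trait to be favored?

5

r to a half-sibling = 0.25 (half-sibs share one parent — one path of length 2: r = (1/2)^2 = 1/4).
Hamilton's rule: n·r·B > C  ⇒  n > C/(r·B) = 0.065/(0.25·0.0546) = 4.762.
The smallest integer exceeding 4.762 is 5.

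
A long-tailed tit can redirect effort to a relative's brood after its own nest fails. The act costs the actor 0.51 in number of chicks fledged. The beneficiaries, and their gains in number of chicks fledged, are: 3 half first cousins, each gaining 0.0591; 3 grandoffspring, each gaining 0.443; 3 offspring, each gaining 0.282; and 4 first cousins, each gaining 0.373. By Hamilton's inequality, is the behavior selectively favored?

Yes

Hamilton's rule: the trait is favored when the sum of r·B over every recipient exceeds the actor's cost C.
r to a half first cousin = 1/16 (half first cousins share one grandparent — one path of length 4: r = (1/2)^4 = 1/16).
r to a grandoffspring = 0.25 (two parent–offspring links: r = (1/2)^2 = 1/4).
r to an offspring = 0.5 (one parent–offspring link: r = (1/2)^1 = 1/2).
r to a first cousin = 0.125 (first cousins share one grandparent pair — two paths of length 4: r = 2·(1/2)^4 = 1/8).
Summing one r·B term per recipient: 3·0.0625·0.0591 + 3·0.25·0.443 + 3·0.5·0.282 + 4·0.125·0.373 = 0.95283125.
0.95283125 > 0.51: the indirect benefit exceeds the cost.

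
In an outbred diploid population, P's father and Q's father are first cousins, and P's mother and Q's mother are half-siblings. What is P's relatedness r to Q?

Wright's path rule: contributions from independent ancestry routes add.
P and Q are related in two ways: second cousins through their fathers (r = 1/32) and half first cousins through their mothers (r = 1/16).
r = 1/32 + 1/16 = 3/32 = 0.09375.

0.09375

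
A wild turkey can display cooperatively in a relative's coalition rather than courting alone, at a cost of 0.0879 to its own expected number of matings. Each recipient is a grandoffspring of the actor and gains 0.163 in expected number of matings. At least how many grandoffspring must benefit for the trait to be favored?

r to a grandoffspring = 0.25 (two parent–offspring links: r = (1/2)^2 = 1/4).
Hamilton's rule: n·r·B > C  ⇒  n > C/(r·B) = 0.0879/(0.25·0.163) = 2.157.
The smallest integer exceeding 2.157 is 3.

3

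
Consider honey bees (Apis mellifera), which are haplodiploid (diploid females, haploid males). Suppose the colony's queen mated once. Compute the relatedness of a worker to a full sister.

0.75

Haplodiploid full sisters inherit their father's entire haploid genome identically (contributing 1/2) and on average half of their mother's contribution (1/2 · 1/2 = 1/4); r = 1/2 + 1/4 = 3/4.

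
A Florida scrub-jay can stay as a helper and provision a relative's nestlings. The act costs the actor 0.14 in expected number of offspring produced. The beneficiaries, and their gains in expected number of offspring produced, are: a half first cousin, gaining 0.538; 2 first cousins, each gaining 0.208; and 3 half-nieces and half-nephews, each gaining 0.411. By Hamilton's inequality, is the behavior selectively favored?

Yes

Hamilton's rule: the trait is favored when the sum of r·B over every recipient exceeds the actor's cost C.
r to a half first cousin = 1/16 (half first cousins share one grandparent — one path of length 4: r = (1/2)^4 = 1/16).
r to a first cousin = 0.125 (first cousins share one grandparent pair — two paths of length 4: r = 2·(1/2)^4 = 1/8).
r to a half-niece or half-nephew = 0.125 (half-aunt/uncle↔niece/nephew: one path of length 3: r = (1/2)^3 = 1/8).
Summing one r·B term per recipient: 1·0.0625·0.538 + 2·0.125·0.208 + 3·0.125·0.411 = 0.23975.
0.23975 > 0.14: the indirect benefit exceeds the cost.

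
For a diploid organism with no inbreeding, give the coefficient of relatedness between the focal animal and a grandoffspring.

Each parent–offspring link contributes a factor of 1/2, and independent paths through distinct common ancestors add.
Two parent–offspring links: r = (1/2)^2 = 1/4.

0.25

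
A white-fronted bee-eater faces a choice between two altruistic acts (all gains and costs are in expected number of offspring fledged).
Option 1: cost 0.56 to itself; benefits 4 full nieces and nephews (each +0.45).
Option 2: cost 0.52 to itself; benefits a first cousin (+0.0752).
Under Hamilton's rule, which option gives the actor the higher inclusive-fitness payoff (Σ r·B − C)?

Option 1

Option 1: r to a full niece or nephew = 0.25.
Option 1: Σ r·B − C = (4·0.25·0.45) − 0.56 = -0.11.
Option 2: r to a first cousin = 0.125.
Option 2: Σ r·B − C = (1·0.125·0.0752) − 0.52 = -0.5106.
Option 1 has the higher net inclusive-fitness payoff.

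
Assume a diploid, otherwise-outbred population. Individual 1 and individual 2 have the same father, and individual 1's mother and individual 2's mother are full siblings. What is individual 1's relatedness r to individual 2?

0.375

Relatedness sums over independent paths through distinct common ancestors.
Individual 1 and individual 2 are related in two ways: half-sibs through their shared father (r = 1/4) and first cousins through their mothers (r = 1/8).
r = 1/4 + 1/8 = 0.375.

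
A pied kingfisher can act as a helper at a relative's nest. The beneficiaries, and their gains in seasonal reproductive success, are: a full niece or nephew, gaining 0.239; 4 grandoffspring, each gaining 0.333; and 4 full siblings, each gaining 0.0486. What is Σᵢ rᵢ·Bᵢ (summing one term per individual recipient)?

r to a full niece or nephew = 1/4 (full aunt/uncle↔niece/nephew: two paths of length 3 through the shared grandparent pair: r = 2·(1/2)^3 = 1/4).
r to a grandoffspring = 0.25 (two parent–offspring links: r = (1/2)^2 = 1/4).
r to a full sibling = 0.5 (full sibs share both parents — two paths of length 2: r = 2·(1/2)^2 = 1/2).
Summing one r·B term per recipient: 1·0.25·0.239 + 4·0.25·0.333 + 4·0.5·0.0486 = 0.48995.

0.48995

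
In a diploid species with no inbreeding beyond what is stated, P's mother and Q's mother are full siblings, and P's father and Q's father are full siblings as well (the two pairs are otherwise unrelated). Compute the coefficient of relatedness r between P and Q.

Wright's path rule: contributions from independent ancestry routes add.
P and Q are related in two ways: first cousins through their mothers (r = 1/8) and first cousins through their fathers (r = 1/8) — i.e. double first cousins.
r = 1/8 + 1/8 = 1/4 = 0.25.

0.25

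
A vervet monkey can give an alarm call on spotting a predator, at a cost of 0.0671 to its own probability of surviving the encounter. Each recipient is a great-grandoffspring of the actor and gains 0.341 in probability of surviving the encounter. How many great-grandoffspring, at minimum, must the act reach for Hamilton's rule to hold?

r to a great-grandoffspring = 0.125 (three parent–offspring links: r = (1/2)^3 = 1/8).
Hamilton's rule: n·r·B > C  ⇒  n > C/(r·B) = 0.0671/(0.125·0.341) = 1.574.
The smallest integer exceeding 1.574 is 2.

2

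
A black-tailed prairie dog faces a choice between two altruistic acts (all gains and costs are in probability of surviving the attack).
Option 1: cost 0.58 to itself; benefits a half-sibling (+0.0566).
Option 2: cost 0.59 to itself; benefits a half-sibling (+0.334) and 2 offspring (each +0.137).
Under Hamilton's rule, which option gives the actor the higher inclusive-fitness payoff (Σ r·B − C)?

Option 2

Option 1: r to a half-sibling = 0.25.
Option 1: Σ r·B − C = (1·0.25·0.0566) − 0.58 = -0.56585.
Option 2: r to a half-sibling = 0.25.
Option 2: r to an offspring = 0.5.
Option 2: Σ r·B − C = (1·0.25·0.334 + 2·0.5·0.137) − 0.59 = -0.3695.
Option 2 has the higher net inclusive-fitness payoff.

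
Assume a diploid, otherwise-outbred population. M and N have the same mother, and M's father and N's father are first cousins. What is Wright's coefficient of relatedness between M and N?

Independent pedigree routes through distinct common ancestors add.
M and N are related in two ways: half-sibs through their shared mother (r = 1/4) and second cousins through their fathers (r = 1/32).
r = 1/4 + 1/32 = 9/32 = 0.28125.

0.28125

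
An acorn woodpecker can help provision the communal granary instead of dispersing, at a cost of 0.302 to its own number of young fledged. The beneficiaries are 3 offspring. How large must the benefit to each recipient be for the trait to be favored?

0.2013

r to an offspring = 1/2 (one parent–offspring link: r = (1/2)^1 = 1/2).
Hamilton's rule with n recipients of equal r: n·r·B > C, so B > C/(n·r) = 0.302/(3·0.5) = 0.2013.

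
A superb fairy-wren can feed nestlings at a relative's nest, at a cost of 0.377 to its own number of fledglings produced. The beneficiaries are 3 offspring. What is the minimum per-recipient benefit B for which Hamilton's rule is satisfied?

r to an offspring = 1/2 (one parent–offspring link: r = (1/2)^1 = 1/2).
Hamilton's rule with n recipients of equal r: n·r·B > C, so B > C/(n·r) = 0.377/(3·0.5) = 0.2513.

0.2513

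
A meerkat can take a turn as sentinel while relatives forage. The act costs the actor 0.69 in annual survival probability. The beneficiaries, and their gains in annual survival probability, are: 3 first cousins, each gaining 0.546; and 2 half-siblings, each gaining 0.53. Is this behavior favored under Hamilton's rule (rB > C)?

No

Hamilton's rule: the trait is favored when the sum of r·B over every recipient exceeds the actor's cost C.
r to a first cousin = 0.125 (first cousins share one grandparent pair — two paths of length 4: r = 2·(1/2)^4 = 1/8).
r to a half-sibling = 1/4 (half-sibs share one parent — one path of length 2: r = (1/2)^2 = 1/4).
Summing one r·B term per recipient: 3·0.125·0.546 + 2·0.25·0.53 = 0.46975.
0.46975 < 0.69: the indirect benefit is less than the cost.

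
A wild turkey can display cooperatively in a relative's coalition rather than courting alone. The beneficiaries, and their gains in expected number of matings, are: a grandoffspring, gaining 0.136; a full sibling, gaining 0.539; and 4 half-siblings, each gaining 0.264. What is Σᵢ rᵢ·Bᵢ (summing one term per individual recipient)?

r to a grandoffspring = 0.25 (two parent–offspring links: r = (1/2)^2 = 1/4).
r to a full sibling = 1/2 (full sibs share both parents — two paths of length 2: r = 2·(1/2)^2 = 1/2).
r to a half-sibling = 1/4 (half-sibs share one parent — one path of length 2: r = (1/2)^2 = 1/4).
Summing one r·B term per recipient: 1·0.25·0.136 + 1·0.5·0.539 + 4·0.25·0.264 = 0.5675.

0.5675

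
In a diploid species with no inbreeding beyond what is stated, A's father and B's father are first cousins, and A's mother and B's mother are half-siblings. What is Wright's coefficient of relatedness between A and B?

Independent pedigree routes through distinct common ancestors add.
A and B are related in two ways: second cousins through their fathers (r = 1/32) and half first cousins through their mothers (r = 1/16).
r = 1/32 + 1/16 = 0.09375.

0.09375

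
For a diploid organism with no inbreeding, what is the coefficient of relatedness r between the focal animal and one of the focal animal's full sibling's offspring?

0.25

Each parent–offspring link contributes a factor of 1/2, and independent paths through distinct common ancestors add.
Full aunt/uncle↔niece/nephew: two paths of length 3 through the shared grandparent pair: r = 2·(1/2)^3 = 1/4.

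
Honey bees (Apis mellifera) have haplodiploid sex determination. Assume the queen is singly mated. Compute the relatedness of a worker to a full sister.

0.75

Haplodiploid full sisters inherit their father's entire haploid genome identically (contributing 1/2) and on average half of their mother's contribution (1/2 · 1/2 = 1/4); r = 1/2 + 1/4 = 3/4.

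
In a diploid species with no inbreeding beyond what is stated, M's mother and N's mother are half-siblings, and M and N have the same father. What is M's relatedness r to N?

With two independent routes of shared ancestry, r is the sum of the two contributions.
M and N are related in two ways: half first cousins through their mothers (r = 1/16) and half-sibs through their shared father (r = 1/4).
r = 1/16 + 1/4 = 0.3125.

0.3125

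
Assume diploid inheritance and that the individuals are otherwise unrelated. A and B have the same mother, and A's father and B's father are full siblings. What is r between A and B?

Independent pedigree routes through distinct common ancestors add.
A and B are related in two ways: half-sibs through their shared mother (r = 1/4) and first cousins through their fathers (r = 1/8).
r = 1/4 + 1/8 = 3/8 = 0.375.

0.375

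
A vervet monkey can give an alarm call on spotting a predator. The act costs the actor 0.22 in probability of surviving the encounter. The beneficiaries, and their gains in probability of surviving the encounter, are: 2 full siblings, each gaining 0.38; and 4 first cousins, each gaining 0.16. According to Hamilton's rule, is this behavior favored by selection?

Yes

Hamilton's rule: the trait is favored when the sum of r·B over every recipient exceeds the actor's cost C.
r to a full sibling = 0.5 (full sibs share both parents — two paths of length 2: r = 2·(1/2)^2 = 1/2).
r to a first cousin = 0.125 (first cousins share one grandparent pair — two paths of length 4: r = 2·(1/2)^4 = 1/8).
Summing one r·B term per recipient: 2·0.5·0.38 + 4·0.125·0.16 = 0.46.
0.46 > 0.22: the indirect benefit exceeds the cost.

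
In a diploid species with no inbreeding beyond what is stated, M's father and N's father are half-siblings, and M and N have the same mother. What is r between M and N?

Relatedness sums over independent paths through distinct common ancestors.
M and N are related in two ways: half first cousins through their fathers (r = 1/16) and half-sibs through their shared mother (r = 1/4).
r = 1/16 + 1/4 = 0.3125.

0.3125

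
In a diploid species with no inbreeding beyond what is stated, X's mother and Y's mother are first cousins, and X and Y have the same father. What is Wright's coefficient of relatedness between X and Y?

Wright's path rule: contributions from independent ancestry routes add.
X and Y are related in two ways: second cousins through their mothers (r = 1/32) and half-sibs through their shared father (r = 1/4).
r = 1/32 + 1/4 = 0.28125.

0.28125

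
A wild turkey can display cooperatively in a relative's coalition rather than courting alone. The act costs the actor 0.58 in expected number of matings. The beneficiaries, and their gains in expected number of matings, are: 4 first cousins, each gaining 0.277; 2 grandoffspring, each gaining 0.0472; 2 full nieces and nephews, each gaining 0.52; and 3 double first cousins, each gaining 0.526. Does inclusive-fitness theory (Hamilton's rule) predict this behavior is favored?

Hamilton's rule: the trait is favored when the sum of r·B over every recipient exceeds the actor's cost C.
r to a first cousin = 1/8 (first cousins share one grandparent pair — two paths of length 4: r = 2·(1/2)^4 = 1/8).
r to a grandoffspring = 0.25 (two parent–offspring links: r = (1/2)^2 = 1/4).
r to a full niece or nephew = 1/4 (full aunt/uncle↔niece/nephew: two paths of length 3 through the shared grandparent pair: r = 2·(1/2)^3 = 1/4).
r to a double first cousin = 0.25 (double first cousins share both grandparent pairs — four paths of length 4: r = 4·(1/2)^4 = 1/4).
Summing one r·B term per recipient: 4·0.125·0.277 + 2·0.25·0.0472 + 2·0.25·0.52 + 3·0.25·0.526 = 0.8166.
0.8166 > 0.58: the indirect benefit exceeds the cost.

Yes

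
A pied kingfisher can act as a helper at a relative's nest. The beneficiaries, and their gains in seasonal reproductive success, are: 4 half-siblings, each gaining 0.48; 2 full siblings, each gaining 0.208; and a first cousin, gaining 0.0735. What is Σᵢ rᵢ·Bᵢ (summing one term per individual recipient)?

r to a half-sibling = 1/4 (half-sibs share one parent — one path of length 2: r = (1/2)^2 = 1/4).
r to a full sibling = 1/2 (full sibs share both parents — two paths of length 2: r = 2·(1/2)^2 = 1/2).
r to a first cousin = 1/8 (first cousins share one grandparent pair — two paths of length 4: r = 2·(1/2)^4 = 1/8).
Summing one r·B term per recipient: 4·0.25·0.48 + 2·0.5·0.208 + 1·0.125·0.0735 = 0.6971875.

0.6971875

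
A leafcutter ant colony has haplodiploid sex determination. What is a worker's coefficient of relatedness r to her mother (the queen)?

One meiotic link between diploid queen and diploid daughter: r = 1/2.

0.5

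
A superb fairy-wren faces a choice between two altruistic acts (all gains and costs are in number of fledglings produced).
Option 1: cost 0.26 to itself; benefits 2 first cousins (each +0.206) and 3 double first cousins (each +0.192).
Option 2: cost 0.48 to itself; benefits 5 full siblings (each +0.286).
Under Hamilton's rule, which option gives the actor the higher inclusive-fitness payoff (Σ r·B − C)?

Option 1: r to a first cousin = 0.125.
Option 1: r to a double first cousin = 0.25.
Option 1: Σ r·B − C = (2·0.125·0.206 + 3·0.25·0.192) − 0.26 = -0.0645.
Option 2: r to a full sibling = 0.5.
Option 2: Σ r·B − C = (5·0.5·0.286) − 0.48 = 0.235.
Option 2 has the higher net inclusive-fitness payoff.

Option 2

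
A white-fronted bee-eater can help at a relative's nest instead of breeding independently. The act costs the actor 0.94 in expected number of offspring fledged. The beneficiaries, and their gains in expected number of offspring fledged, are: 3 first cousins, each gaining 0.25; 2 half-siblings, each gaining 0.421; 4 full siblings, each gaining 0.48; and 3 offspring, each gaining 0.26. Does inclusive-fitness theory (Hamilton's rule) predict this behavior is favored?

Hamilton's rule: the trait is favored when the sum of r·B over every recipient exceeds the actor's cost C.
r to a first cousin = 1/8 (first cousins share one grandparent pair — two paths of length 4: r = 2·(1/2)^4 = 1/8).
r to a half-sibling = 1/4 (half-sibs share one parent — one path of length 2: r = (1/2)^2 = 1/4).
r to a full sibling = 0.5 (full sibs share both parents — two paths of length 2: r = 2·(1/2)^2 = 1/2).
r to an offspring = 1/2 (one parent–offspring link: r = (1/2)^1 = 1/2).
Summing one r·B term per recipient: 3·0.125·0.25 + 2·0.25·0.421 + 4·0.5·0.48 + 3·0.5·0.26 = 1.65425.
1.65425 > 0.94: the indirect benefit exceeds the cost.

Yes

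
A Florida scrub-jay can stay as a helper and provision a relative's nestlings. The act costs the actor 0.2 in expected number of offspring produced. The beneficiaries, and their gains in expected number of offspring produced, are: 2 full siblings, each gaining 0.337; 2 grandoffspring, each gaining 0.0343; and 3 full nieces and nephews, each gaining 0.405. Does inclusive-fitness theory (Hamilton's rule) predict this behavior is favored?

Hamilton's rule: the trait is favored when the sum of r·B over every recipient exceeds the actor's cost C.
r to a full sibling = 1/2 (full sibs share both parents — two paths of length 2: r = 2·(1/2)^2 = 1/2).
r to a grandoffspring = 1/4 (two parent–offspring links: r = (1/2)^2 = 1/4).
r to a full niece or nephew = 1/4 (full aunt/uncle↔niece/nephew: two paths of length 3 through the shared grandparent pair: r = 2·(1/2)^3 = 1/4).
Summing one r·B term per recipient: 2·0.5·0.337 + 2·0.25·0.0343 + 3·0.25·0.405 = 0.6579.
0.6579 > 0.2: the indirect benefit exceeds the cost.

Yes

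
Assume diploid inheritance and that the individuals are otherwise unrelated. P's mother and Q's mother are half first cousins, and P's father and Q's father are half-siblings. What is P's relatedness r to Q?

With two independent routes of shared ancestry, r is the sum of the two contributions.
P and Q are related in two ways: half second cousins through their mothers (r = 1/64) and half first cousins through their fathers (r = 1/16).
r = 1/64 + 1/16 = 0.078125.

0.078125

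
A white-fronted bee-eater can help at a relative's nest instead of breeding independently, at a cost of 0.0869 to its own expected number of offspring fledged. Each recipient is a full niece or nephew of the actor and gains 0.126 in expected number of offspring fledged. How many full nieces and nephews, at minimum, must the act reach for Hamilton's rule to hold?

r to a full niece or nephew = 0.25 (full aunt/uncle↔niece/nephew: two paths of length 3 through the shared grandparent pair: r = 2·(1/2)^3 = 1/4).
Hamilton's rule: n·r·B > C  ⇒  n > C/(r·B) = 0.0869/(0.25·0.126) = 2.759.
The smallest integer exceeding 2.759 is 3.

3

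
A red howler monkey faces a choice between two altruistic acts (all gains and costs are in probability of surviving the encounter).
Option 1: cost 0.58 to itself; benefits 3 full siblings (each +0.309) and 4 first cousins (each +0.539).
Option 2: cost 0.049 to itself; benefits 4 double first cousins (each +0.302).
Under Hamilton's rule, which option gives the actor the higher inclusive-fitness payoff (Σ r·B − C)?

Option 1: r to a full sibling = 0.5.
Option 1: r to a first cousin = 0.125.
Option 1: Σ r·B − C = (3·0.5·0.309 + 4·0.125·0.539) − 0.58 = 0.153.
Option 2: r to a double first cousin = 0.25.
Option 2: Σ r·B − C = (4·0.25·0.302) − 0.049 = 0.253.
Option 2 has the higher net inclusive-fitness payoff.

Option 2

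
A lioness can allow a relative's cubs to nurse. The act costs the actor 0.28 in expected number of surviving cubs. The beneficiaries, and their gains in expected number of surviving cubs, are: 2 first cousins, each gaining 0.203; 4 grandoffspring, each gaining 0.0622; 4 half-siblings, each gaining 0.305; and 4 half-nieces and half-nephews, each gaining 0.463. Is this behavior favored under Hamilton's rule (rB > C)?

Yes

Hamilton's rule: the trait is favored when the sum of r·B over every recipient exceeds the actor's cost C.
r to a first cousin = 0.125 (first cousins share one grandparent pair — two paths of length 4: r = 2·(1/2)^4 = 1/8).
r to a grandoffspring = 1/4 (two parent–offspring links: r = (1/2)^2 = 1/4).
r to a half-sibling = 0.25 (half-sibs share one parent — one path of length 2: r = (1/2)^2 = 1/4).
r to a half-niece or half-nephew = 0.125 (half-aunt/uncle↔niece/nephew: one path of length 3: r = (1/2)^3 = 1/8).
Summing one r·B term per recipient: 2·0.125·0.203 + 4·0.25·0.0622 + 4·0.25·0.305 + 4·0.125·0.463 = 0.64945.
0.64945 > 0.28: the indirect benefit exceeds the cost.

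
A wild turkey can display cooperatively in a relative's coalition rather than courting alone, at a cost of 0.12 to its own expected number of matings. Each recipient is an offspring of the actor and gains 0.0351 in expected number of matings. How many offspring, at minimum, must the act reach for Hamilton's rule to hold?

r to an offspring = 0.5 (one parent–offspring link: r = (1/2)^1 = 1/2).
Hamilton's rule: n·r·B > C  ⇒  n > C/(r·B) = 0.12/(0.5·0.0351) = 6.838.
The smallest integer exceeding 6.838 is 7.

7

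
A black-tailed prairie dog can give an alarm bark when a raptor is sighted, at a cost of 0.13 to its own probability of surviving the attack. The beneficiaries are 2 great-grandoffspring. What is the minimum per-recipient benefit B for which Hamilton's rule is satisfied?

0.52

r to a great-grandoffspring = 1/8 (three parent–offspring links: r = (1/2)^3 = 1/8).
Hamilton's rule with n recipients of equal r: n·r·B > C, so B > C/(n·r) = 0.13/(2·0.125) = 0.52.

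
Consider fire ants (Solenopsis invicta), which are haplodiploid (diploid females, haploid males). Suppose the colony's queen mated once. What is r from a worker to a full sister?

0.75

Haplodiploid full sisters inherit their father's entire haploid genome identically (contributing 1/2) and on average half of their mother's contribution (1/2 · 1/2 = 1/4); r = 1/2 + 1/4 = 3/4.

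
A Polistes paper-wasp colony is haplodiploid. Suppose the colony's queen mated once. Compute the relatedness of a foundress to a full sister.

Haplodiploid full sisters inherit their father's entire haploid genome identically (contributing 1/2) and on average half of their mother's contribution (1/2 · 1/2 = 1/4); r = 1/2 + 1/4 = 3/4.

0.75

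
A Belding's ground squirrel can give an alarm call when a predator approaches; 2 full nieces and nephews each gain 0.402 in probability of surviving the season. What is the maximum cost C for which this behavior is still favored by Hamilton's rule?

r to a full niece or nephew = 0.25 (full aunt/uncle↔niece/nephew: two paths of length 3 through the shared grandparent pair: r = 2·(1/2)^3 = 1/4).
Hamilton's rule: n·r·B > C, so the trait is favored while C < n·r·B = 2·0.25·0.402 = 0.201.

0.201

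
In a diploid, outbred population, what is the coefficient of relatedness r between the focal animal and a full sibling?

0.5

Full sibs share both parents — two paths of length 2: r = 2·(1/2)^2 = 1/2.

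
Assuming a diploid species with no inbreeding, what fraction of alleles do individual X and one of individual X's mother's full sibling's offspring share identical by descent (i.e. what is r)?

0.125

Each parent–offspring link contributes a factor of 1/2, and independent paths through distinct common ancestors add.
First cousins share one grandparent pair — two paths of length 4: r = 2·(1/2)^4 = 1/8.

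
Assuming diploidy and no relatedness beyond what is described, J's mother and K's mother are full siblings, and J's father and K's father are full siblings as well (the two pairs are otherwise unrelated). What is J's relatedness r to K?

0.25

With two independent routes of shared ancestry, r is the sum of the two contributions.
J and K are related in two ways: first cousins through their mothers (r = 1/8) and first cousins through their fathers (r = 1/8) — i.e. double first cousins.
r = 1/8 + 1/8 = 0.25.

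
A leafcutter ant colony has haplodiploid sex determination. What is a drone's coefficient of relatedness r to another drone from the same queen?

0.5

Haploid brothers each carry a random half of the queen's diploid genome, so on average they share half: r = 1/2.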